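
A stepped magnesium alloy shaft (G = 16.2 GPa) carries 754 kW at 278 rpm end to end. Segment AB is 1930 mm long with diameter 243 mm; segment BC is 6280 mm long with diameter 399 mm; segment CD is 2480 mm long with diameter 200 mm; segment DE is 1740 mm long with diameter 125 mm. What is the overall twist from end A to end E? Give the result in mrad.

154 mrad

ω = 2π·278/60 = 29.11 rad/s, so T = P/ω = 754×10³ / 29.11 = 25900 N·m.
J_AB = π(0.243)⁴/32 = 3.42×10^-4 m⁴; J_BC = π(0.399)⁴/32 = 2.49×10^-3 m⁴; J_CD = π(0.200)⁴/32 = 1.57×10^-4 m⁴; J_DE = π(0.125)⁴/32 = 2.40×10^-5 m⁴.
θ = (T/G)·Σ L_i/J_i = (25900/16.2×10⁹)·(1.93/3.42×10^-4 + 6.28/2.49×10^-3 + 2.48/1.57×10^-4 + 1.74/2.40×10^-5) = 0.1544 rad.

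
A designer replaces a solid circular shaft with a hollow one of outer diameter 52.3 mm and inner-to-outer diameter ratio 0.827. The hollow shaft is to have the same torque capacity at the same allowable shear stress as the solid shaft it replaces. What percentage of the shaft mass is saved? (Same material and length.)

51.9 %

Equal τ_max and T ⇒ the solid shaft needs d_s³ = d_o³(1−k⁴), so d_s = 52.3·(1−0.827⁴)^(1/3) = 42.38 mm.
Area ratio A_h/A_s = d_o²(1−k²)/d_s² = (1−k²)/(1−k⁴)^(2/3) = 0.4813.
Mass saving = 1 − 0.4813 = 51.9 %.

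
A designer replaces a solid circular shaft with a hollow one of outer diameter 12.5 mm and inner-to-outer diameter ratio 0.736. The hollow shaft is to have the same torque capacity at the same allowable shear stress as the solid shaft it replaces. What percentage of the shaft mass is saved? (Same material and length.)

Equal τ_max and T ⇒ the solid shaft needs d_s³ = d_o³(1−k⁴), so d_s = 12.5·(1−0.736⁴)^(1/3) = 11.13 mm.
Area ratio A_h/A_s = d_o²(1−k²)/d_s² = (1−k²)/(1−k⁴)^(2/3) = 0.5777.
Mass saving = 1 − 0.5777 = 42.2 %.

42.2 %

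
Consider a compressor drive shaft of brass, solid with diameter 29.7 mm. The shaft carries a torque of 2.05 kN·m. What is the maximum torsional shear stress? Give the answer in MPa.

J = πd⁴/32 = π(0.0297)⁴/32 = 7.639×10^-8 m⁴.
τ_max = T·r/J = 2050 × 0.0149 / 7.639×10^-8 = 3.985×10^8 Pa.

399 MPa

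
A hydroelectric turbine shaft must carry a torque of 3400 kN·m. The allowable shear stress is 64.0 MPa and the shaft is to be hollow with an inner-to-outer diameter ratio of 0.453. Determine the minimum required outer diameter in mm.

656 mm

For a hollow shaft with d_i/d_o = 0.453: τ_max = 16T/(π d_o³ (1−k⁴)), so d_o = [16T/(π τ_allow (1−k⁴))]^(1/3) = [16·3.400e6/(π·6.40×10^7·0.9579)]^(1/3) = 0.6561 m.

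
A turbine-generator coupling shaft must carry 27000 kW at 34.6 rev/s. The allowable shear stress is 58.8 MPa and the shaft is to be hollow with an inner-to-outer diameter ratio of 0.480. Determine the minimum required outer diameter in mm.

ω = 2π·34.6 = 217.4 rad/s, so T = P/ω = 27000×10³ / 217.4 = 124200 N·m.
For a hollow shaft with d_i/d_o = 0.480: τ_max = 16T/(π d_o³ (1−k⁴)), so d_o = [16T/(π τ_allow (1−k⁴))]^(1/3) = [16·124200/(π·5.88×10^7·0.9469)]^(1/3) = 0.2248 m.

225 mm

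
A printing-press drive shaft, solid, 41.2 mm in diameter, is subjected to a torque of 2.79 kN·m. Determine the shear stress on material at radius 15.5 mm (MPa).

J = πd⁴/32 = π(0.0412)⁴/32 = 2.829×10^-7 m⁴.
Shear stress varies linearly with radius: τ = T·r/J = 2790 × 0.0155 / 2.829×10^-7 = 1.529×10^8 Pa.

153 MPa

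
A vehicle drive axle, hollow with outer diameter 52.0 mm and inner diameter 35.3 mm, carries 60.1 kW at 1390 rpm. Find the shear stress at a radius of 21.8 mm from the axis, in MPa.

ω = 2π·1390/60 = 145.6 rad/s, so T = P/ω = 60.1×10³ / 145.6 = 412.9 N·m.
J = π(d_o⁴ − d_i⁴)/32 = π(0.0520⁴ − 0.0353⁴)/32 = 5.654×10^-7 m⁴.
Shear stress varies linearly with radius: τ = T·r/J = 412.9 × 0.0218 / 5.654×10^-7 = 1.592×10^7 Pa.

15.9 MPa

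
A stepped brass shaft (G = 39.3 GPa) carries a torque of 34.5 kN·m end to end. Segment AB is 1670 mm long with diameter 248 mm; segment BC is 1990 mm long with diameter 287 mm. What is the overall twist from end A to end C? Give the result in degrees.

0.376°

J_AB = π(0.248)⁴/32 = 3.71×10^-4 m⁴; J_BC = π(0.287)⁴/32 = 6.66×10^-4 m⁴.
θ = (T/G)·Σ L_i/J_i = (34500/39.3×10⁹)·(1.67/3.71×10^-4 + 1.99/6.66×10^-4) = 6.570×10^-3 rad.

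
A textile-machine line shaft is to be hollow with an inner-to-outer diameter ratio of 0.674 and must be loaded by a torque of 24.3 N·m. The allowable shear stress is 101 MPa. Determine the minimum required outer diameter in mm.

For a hollow shaft with d_i/d_o = 0.674: τ_max = 16T/(π d_o³ (1−k⁴)), so d_o = [16T/(π τ_allow (1−k⁴))]^(1/3) = [16·24.30/(π·1.01×10^8·0.7936)]^(1/3) = 0.01156 m.

11.6 mm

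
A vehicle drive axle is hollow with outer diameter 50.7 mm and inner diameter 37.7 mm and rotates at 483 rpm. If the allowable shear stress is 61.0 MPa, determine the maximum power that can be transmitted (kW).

J = π(d_o⁴ − d_i⁴)/32 = π(0.0507⁴ − 0.0377⁴)/32 = 4.504×10^-7 m⁴.
T_max = τ_allow·J/r = 6.10×10^7 × 4.504×10^-7 / 0.0254 = 1084 N·m.
ω = 2π·483/60 = 50.58 rad/s, so P_max = T_max·ω = 5.481×10^4 W.

54.8 kW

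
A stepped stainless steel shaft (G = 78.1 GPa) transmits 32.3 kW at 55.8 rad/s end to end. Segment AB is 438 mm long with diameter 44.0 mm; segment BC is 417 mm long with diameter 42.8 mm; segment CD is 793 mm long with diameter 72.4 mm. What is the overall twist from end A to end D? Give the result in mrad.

20.4 mrad

ω = 55.8 rad/s, so T = P/ω = 32.3×10³ / 55.80 = 578.9 N·m.
J_AB = π(0.0440)⁴/32 = 3.68×10^-7 m⁴; J_BC = π(0.0428)⁴/32 = 3.29×10^-7 m⁴; J_CD = π(0.0724)⁴/32 = 2.70×10^-6 m⁴.
θ = (T/G)·Σ L_i/J_i = (578.9/78.1×10⁹)·(0.438/3.68×10^-7 + 0.417/3.29×10^-7 + 0.793/2.70×10^-6) = 0.02038 rad.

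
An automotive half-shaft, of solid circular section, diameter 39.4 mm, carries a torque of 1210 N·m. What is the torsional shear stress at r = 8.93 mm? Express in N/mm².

J = πd⁴/32 = π(0.0394)⁴/32 = 2.366×10^-7 m⁴.
Shear stress varies linearly with radius: τ = T·r/J = 1210 × 0.00893 / 2.366×10^-7 = 4.567×10^7 Pa.

45.7 N/mm²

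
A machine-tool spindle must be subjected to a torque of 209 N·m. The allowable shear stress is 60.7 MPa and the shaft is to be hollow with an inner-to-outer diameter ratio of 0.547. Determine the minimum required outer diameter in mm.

26.8 mm

For a hollow shaft with d_i/d_o = 0.547: τ_max = 16T/(π d_o³ (1−k⁴)), so d_o = [16T/(π τ_allow (1−k⁴))]^(1/3) = [16·209.0/(π·6.07×10^7·0.9105)]^(1/3) = 0.02681 m.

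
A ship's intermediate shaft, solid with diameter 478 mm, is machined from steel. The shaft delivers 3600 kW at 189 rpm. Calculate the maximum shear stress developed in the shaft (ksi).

1.23 ksi

ω = 2π·189/60 = 19.79 rad/s, so T = P/ω = 3600×10³ / 19.79 = 181900 N·m.
J = πd⁴/32 = π(0.478)⁴/32 = 5.125×10^-3 m⁴.
τ_max = T·r/J = 181900 × 0.239 / 5.125×10^-3 = 8.482×10^6 Pa.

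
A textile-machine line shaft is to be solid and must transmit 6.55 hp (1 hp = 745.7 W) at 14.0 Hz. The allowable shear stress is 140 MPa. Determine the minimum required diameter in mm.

ω = 2π·14.0 = 87.96 rad/s, so T = P/ω = 6.55×745.7 / 87.96 = 55.53 N·m.
For a solid shaft τ_max = 16T/(πd³), so d = (16T/(π τ_allow))^(1/3) = (16·55.53/(π·1.40×10^8))^(1/3) = 0.01264 m.

12.6 mm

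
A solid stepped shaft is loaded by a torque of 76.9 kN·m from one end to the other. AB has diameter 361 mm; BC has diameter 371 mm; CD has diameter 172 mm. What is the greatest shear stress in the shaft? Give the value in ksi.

Under the same torque, τ_max = 16T/(πd³) is largest where d is smallest — segment CD (d = 172 mm).
τ_max = 16·76900/(π·(0.172)³) = 7.697×10^7 Pa.

11.2 ksi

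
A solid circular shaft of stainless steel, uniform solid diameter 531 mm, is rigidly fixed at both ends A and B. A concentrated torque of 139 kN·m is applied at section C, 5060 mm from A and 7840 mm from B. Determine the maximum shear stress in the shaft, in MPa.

With uniform GJ and both ends fixed, compatibility θ_AC = θ_CB gives T_A·a = T_B·b, together with T_A + T_B = T₀.
T_A = T₀·b/(a+b) = 139000·7840/12900 = 84480 N·m; T_B = 54520 N·m.
τ in each portion: τ_AC = 2.87×10^6 Pa, τ_CB = 1.85×10^6 Pa; maximum is in AC.
τ_max = T_AC·r/J = 84480·0.266/7.81×10^-3 = 2.874×10^6 Pa.

2.87 MPa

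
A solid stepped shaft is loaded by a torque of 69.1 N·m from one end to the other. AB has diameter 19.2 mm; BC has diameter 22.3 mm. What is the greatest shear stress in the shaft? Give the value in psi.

Under the same torque, τ_max = 16T/(πd³) is largest where d is smallest — segment AB (d = 19.2 mm).
τ_max = 16·69.10/(π·(0.0192)³) = 4.972×10^7 Pa.

7210 psi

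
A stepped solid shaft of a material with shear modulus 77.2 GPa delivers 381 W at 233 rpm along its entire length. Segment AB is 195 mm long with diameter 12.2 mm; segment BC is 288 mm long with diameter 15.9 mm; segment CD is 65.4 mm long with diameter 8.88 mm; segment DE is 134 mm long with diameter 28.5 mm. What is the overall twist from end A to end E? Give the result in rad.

ω = 2π·233/60 = 24.40 rad/s, so T = P/ω = 381 / 24.40 = 15.61 N·m.
J_AB = π(0.0122)⁴/32 = 2.17×10^-9 m⁴; J_BC = π(0.0159)⁴/32 = 6.27×10^-9 m⁴; J_CD = π(0.00888)⁴/32 = 6.10×10^-10 m⁴; J_DE = π(0.0285)⁴/32 = 6.48×10^-8 m⁴.
θ = (T/G)·Σ L_i/J_i = (15.61/77.2×10⁹)·(0.195/2.17×10^-9 + 0.288/6.27×10^-9 + 0.0654/6.10×10^-10 + 0.134/6.48×10^-8) = 0.04951 rad.

0.0495 rad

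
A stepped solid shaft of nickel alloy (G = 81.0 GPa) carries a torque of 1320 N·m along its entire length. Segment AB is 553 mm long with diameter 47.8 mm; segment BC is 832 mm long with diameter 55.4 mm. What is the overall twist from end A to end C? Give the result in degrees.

1.85°

J_AB = π(0.0478)⁴/32 = 5.13×10^-7 m⁴; J_BC = π(0.0554)⁴/32 = 9.25×10^-7 m⁴.
θ = (T/G)·Σ L_i/J_i = (1320/81.0×10⁹)·(0.553/5.13×10^-7 + 0.832/9.25×10^-7) = 0.03224 rad.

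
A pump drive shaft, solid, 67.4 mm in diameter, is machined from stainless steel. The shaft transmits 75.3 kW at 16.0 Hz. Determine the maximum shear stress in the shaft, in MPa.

ω = 2π·16.0 = 100.5 rad/s, so T = P/ω = 75.3×10³ / 100.5 = 749.0 N·m.
J = πd⁴/32 = π(0.0674)⁴/32 = 2.026×10^-6 m⁴.
τ_max = T·r/J = 749.0 × 0.0337 / 2.026×10^-6 = 1.246×10^7 Pa.

12.5 MPa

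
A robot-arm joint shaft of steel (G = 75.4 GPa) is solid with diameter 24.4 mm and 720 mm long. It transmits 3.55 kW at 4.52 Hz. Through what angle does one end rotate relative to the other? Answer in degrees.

ω = 2π·4.52 = 28.40 rad/s, so T = P/ω = 3.55×10³ / 28.40 = 125.0 N·m.
J = πd⁴/32 = π(0.0244)⁴/32 = 3.480×10^-8 m⁴.
θ = T·L/(G·J) = 125.0 × 0.720 / (75.4×10⁹ × 3.480×10^-8) = 0.03430 rad.

1.97°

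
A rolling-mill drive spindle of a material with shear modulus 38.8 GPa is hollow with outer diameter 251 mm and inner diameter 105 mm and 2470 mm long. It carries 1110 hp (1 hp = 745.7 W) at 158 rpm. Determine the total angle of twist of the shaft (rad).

ω = 2π·158/60 = 16.55 rad/s, so T = P/ω = 1110×745.7 / 16.55 = 50030 N·m.
J = π(d_o⁴ − d_i⁴)/32 = π(0.251⁴ − 0.105⁴)/32 = 3.777×10^-4 m⁴.
θ = T·L/(G·J) = 50030 × 2.47 / (38.8×10⁹ × 3.777×10^-4) = 8.431×10^-3 rad.

0.00843 rad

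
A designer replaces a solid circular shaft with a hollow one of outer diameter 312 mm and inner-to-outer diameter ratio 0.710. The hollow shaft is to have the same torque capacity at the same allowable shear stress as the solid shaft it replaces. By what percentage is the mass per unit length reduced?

Equal τ_max and T ⇒ the solid shaft needs d_s³ = d_o³(1−k⁴), so d_s = 312·(1−0.710⁴)^(1/3) = 283.0 mm.
Area ratio A_h/A_s = d_o²(1−k²)/d_s² = (1−k²)/(1−k⁴)^(2/3) = 0.6029.
Mass saving = 1 − 0.6029 = 39.7 %.

39.7 %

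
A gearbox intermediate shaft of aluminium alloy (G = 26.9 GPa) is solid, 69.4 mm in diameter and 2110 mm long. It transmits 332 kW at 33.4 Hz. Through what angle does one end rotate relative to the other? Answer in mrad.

ω = 2π·33.4 = 209.9 rad/s, so T = P/ω = 332×10³ / 209.9 = 1582 N·m.
J = πd⁴/32 = π(0.0694)⁴/32 = 2.277×10^-6 m⁴.
θ = T·L/(G·J) = 1582 × 2.11 / (26.9×10⁹ × 2.277×10^-6) = 0.05449 rad.

54.5 mrad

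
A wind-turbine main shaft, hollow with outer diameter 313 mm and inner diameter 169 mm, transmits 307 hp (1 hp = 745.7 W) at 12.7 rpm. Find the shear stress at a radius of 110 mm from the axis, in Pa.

ω = 2π·12.7/60 = 1.330 rad/s, so T = P/ω = 307×745.7 / 1.330 = 172100 N·m.
J = π(d_o⁴ − d_i⁴)/32 = π(0.313⁴ − 0.169⁴)/32 = 8.622×10^-4 m⁴.
Shear stress varies linearly with radius: τ = T·r/J = 172100 × 0.110 / 8.622×10^-4 = 2.196×10^7 Pa.

2.20e7 Pa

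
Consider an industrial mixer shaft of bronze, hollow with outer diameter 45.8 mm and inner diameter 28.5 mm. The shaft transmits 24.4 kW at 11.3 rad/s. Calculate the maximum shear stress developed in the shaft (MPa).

ω = 11.3 rad/s, so T = P/ω = 24.4×10³ / 11.30 = 2159 N·m.
J = π(d_o⁴ − d_i⁴)/32 = π(0.0458⁴ − 0.0285⁴)/32 = 3.672×10^-7 m⁴.
τ_max = T·r/J = 2159 × 0.0229 / 3.672×10^-7 = 1.347×10^8 Pa.

135 MPa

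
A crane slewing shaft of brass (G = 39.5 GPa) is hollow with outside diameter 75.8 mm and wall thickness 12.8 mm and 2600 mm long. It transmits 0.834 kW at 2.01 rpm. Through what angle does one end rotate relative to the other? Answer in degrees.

ω = 2π·2.01/60 = 0.2105 rad/s, so T = P/ω = 0.834×10³ / 0.2105 = 3962 N·m.
J = π(d_o⁴ − d_i⁴)/32 = π(0.0758⁴ − 0.0502⁴)/32 = 2.618×10^-6 m⁴.
θ = T·L/(G·J) = 3962 × 2.60 / (39.5×10⁹ × 2.618×10^-6) = 0.09964 rad.

5.71°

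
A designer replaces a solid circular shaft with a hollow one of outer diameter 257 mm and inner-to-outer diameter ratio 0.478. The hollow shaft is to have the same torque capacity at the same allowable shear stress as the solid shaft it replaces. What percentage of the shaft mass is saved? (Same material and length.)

Equal τ_max and T ⇒ the solid shaft needs d_s³ = d_o³(1−k⁴), so d_s = 257·(1−0.478⁴)^(1/3) = 252.4 mm.
Area ratio A_h/A_s = d_o²(1−k²)/d_s² = (1−k²)/(1−k⁴)^(2/3) = 0.7996.
Mass saving = 1 − 0.7996 = 20.0 %.

20.0 %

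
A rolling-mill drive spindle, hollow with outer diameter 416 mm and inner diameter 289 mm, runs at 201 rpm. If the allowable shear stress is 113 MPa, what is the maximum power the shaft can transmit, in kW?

J = π(d_o⁴ − d_i⁴)/32 = π(0.416⁴ − 0.289⁴)/32 = 2.255×10^-3 m⁴.
T_max = τ_allow·J/r = 1.13×10^8 × 2.255×10^-3 / 0.208 = 1.225e6 N·m.
ω = 2π·201/60 = 21.05 rad/s, so P_max = T_max·ω = 2.579×10^7 W.

25800 kW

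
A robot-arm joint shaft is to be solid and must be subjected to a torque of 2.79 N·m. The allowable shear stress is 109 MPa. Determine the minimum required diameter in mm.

For a solid shaft τ_max = 16T/(πd³), so d = (16T/(π τ_allow))^(1/3) = (16·2.790/(π·1.09×10^8))^(1/3) = 0.005070 m.

5.07 mm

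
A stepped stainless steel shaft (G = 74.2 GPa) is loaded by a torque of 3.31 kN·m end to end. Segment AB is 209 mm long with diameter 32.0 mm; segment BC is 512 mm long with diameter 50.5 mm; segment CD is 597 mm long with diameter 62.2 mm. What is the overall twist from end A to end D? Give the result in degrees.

8.28°

J_AB = π(0.0320)⁴/32 = 1.03×10^-7 m⁴; J_BC = π(0.0505)⁴/32 = 6.39×10^-7 m⁴; J_CD = π(0.0622)⁴/32 = 1.47×10^-6 m⁴.
θ = (T/G)·Σ L_i/J_i = (3310/74.2×10⁹)·(0.209/1.03×10^-7 + 0.512/6.39×10^-7 + 0.597/1.47×10^-6) = 0.1445 rad.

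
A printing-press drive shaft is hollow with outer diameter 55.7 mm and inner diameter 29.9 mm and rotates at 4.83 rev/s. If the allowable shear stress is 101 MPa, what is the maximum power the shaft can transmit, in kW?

J = π(d_o⁴ − d_i⁴)/32 = π(0.0557⁴ − 0.0299⁴)/32 = 8.665×10^-7 m⁴.
T_max = τ_allow·J/r = 1.01×10^8 × 8.665×10^-7 / 0.0278 = 3142 N·m.
ω = 2π·4.83 = 30.35 rad/s, so P_max = T_max·ω = 9.537×10^4 W.

95.4 kW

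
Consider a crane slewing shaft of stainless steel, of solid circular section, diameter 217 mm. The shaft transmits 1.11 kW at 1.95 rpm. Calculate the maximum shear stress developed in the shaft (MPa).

ω = 2π·1.95/60 = 0.2042 rad/s, so T = P/ω = 1.11×10³ / 0.2042 = 5436 N·m.
J = πd⁴/32 = π(0.217)⁴/32 = 2.177×10^-4 m⁴.
τ_max = T·r/J = 5436 × 0.108 / 2.177×10^-4 = 2.709×10^6 Pa.

2.71 MPa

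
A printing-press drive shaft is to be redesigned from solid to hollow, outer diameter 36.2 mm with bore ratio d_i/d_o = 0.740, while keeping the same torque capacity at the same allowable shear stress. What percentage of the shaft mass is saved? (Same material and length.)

42.6 %

Equal τ_max and T ⇒ the solid shaft needs d_s³ = d_o³(1−k⁴), so d_s = 36.2·(1−0.740⁴)^(1/3) = 32.14 mm.
Area ratio A_h/A_s = d_o²(1−k²)/d_s² = (1−k²)/(1−k⁴)^(2/3) = 0.5738.
Mass saving = 1 − 0.5738 = 42.6 %.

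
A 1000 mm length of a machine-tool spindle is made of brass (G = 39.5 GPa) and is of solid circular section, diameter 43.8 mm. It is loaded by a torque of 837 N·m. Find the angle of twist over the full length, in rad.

J = πd⁴/32 = π(0.0438)⁴/32 = 3.613×10^-7 m⁴.
θ = T·L/(G·J) = 837.0 × 1.00 / (39.5×10⁹ × 3.613×10^-7) = 0.05865 rad.

0.0586 rad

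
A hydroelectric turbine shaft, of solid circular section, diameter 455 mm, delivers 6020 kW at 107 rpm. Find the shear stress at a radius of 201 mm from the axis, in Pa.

2.57e7 Pa

ω = 2π·107/60 = 11.21 rad/s, so T = P/ω = 6020×10³ / 11.21 = 537300 N·m.
J = πd⁴/32 = π(0.455)⁴/32 = 4.208×10^-3 m⁴.
Shear stress varies linearly with radius: τ = T·r/J = 537300 × 0.201 / 4.208×10^-3 = 2.566×10^7 Pa.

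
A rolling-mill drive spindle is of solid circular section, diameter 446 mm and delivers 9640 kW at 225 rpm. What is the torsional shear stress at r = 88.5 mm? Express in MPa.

9.32 MPa

ω = 2π·225/60 = 23.56 rad/s, so T = P/ω = 9640×10³ / 23.56 = 409100 N·m.
J = πd⁴/32 = π(0.446)⁴/32 = 3.885×10^-3 m⁴.
Shear stress varies linearly with radius: τ = T·r/J = 409100 × 0.0885 / 3.885×10^-3 = 9.321×10^6 Pa.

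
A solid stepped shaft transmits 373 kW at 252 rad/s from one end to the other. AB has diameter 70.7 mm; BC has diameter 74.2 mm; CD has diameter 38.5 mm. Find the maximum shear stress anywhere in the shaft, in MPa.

ω = 252 rad/s, so T = P/ω = 373×10³ / 252.0 = 1480 N·m.
Under the same torque, τ_max = 16T/(πd³) is largest where d is smallest — segment CD (d = 38.5 mm).
τ_max = 16·1480/(π·(0.0385)³) = 1.321×10^8 Pa.

132 MPa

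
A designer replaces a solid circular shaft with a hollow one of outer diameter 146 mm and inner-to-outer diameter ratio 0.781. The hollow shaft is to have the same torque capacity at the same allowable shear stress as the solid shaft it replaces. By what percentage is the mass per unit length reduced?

Equal τ_max and T ⇒ the solid shaft needs d_s³ = d_o³(1−k⁴), so d_s = 146·(1−0.781⁴)^(1/3) = 125.0 mm.
Area ratio A_h/A_s = d_o²(1−k²)/d_s² = (1−k²)/(1−k⁴)^(2/3) = 0.5319.
Mass saving = 1 − 0.5319 = 46.8 %.

46.8 %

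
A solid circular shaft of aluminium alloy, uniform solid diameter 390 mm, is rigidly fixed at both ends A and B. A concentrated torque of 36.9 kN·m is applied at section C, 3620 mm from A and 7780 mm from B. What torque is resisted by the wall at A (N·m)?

With uniform GJ and both ends fixed, compatibility θ_AC = θ_CB gives T_A·a = T_B·b, together with T_A + T_B = T₀.
T_A = T₀·b/(a+b) = 36900·7780/11400 = 25180 N·m; T_B = 11720 N·m.

25200 N·m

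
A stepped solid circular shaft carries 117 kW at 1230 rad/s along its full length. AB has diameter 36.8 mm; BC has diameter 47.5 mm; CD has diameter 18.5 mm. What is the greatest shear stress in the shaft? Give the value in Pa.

7.65e7 Pa

ω = 1230 rad/s, so T = P/ω = 117×10³ / 1230 = 95.12 N·m.
Under the same torque, τ_max = 16T/(πd³) is largest where d is smallest — segment CD (d = 18.5 mm).
τ_max = 16·95.12/(π·(0.0185)³) = 7.651×10^7 Pa.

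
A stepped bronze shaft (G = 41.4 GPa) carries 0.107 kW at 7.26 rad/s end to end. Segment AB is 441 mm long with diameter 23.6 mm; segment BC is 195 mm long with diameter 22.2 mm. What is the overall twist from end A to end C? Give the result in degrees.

0.462°

ω = 7.26 rad/s, so T = P/ω = 0.107×10³ / 7.260 = 14.74 N·m.
J_AB = π(0.0236)⁴/32 = 3.05×10^-8 m⁴; J_BC = π(0.0222)⁴/32 = 2.38×10^-8 m⁴.
θ = (T/G)·Σ L_i/J_i = (14.74/41.4×10⁹)·(0.441/3.05×10^-8 + 0.195/2.38×10^-8) = 8.066×10^-3 rad.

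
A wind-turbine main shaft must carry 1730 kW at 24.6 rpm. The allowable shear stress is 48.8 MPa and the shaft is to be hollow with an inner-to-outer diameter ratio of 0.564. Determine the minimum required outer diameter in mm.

ω = 2π·24.6/60 = 2.576 rad/s, so T = P/ω = 1730×10³ / 2.576 = 671600 N·m.
For a hollow shaft with d_i/d_o = 0.564: τ_max = 16T/(π d_o³ (1−k⁴)), so d_o = [16T/(π τ_allow (1−k⁴))]^(1/3) = [16·671600/(π·4.88×10^7·0.8988)]^(1/3) = 0.4272 m.

427 mm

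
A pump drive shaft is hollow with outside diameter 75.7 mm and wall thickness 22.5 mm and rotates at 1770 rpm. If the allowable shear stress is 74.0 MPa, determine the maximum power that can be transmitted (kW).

1140 kW

J = π(d_o⁴ − d_i⁴)/32 = π(0.0757⁴ − 0.0307⁴)/32 = 3.137×10^-6 m⁴.
T_max = τ_allow·J/r = 7.40×10^7 × 3.137×10^-6 / 0.0379 = 6133 N·m.
ω = 2π·1770/60 = 185.4 rad/s, so P_max = T_max·ω = 1.137×10^6 W.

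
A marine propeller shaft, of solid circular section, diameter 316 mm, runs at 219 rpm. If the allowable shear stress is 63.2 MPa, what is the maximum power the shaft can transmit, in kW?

J = πd⁴/32 = π(0.316)⁴/32 = 9.789×10^-4 m⁴.
T_max = τ_allow·J/r = 6.32×10^7 × 9.789×10^-4 / 0.158 = 391600 N·m.
ω = 2π·219/60 = 22.93 rad/s, so P_max = T_max·ω = 8.980×10^6 W.

8980 kW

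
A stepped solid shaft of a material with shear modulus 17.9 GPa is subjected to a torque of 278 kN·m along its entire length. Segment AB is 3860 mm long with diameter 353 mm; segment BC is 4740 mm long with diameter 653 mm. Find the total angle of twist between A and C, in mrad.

J_AB = π(0.353)⁴/32 = 1.52×10^-3 m⁴; J_BC = π(0.653)⁴/32 = 0.0179 m⁴.
θ = (T/G)·Σ L_i/J_i = (278000/17.9×10⁹)·(3.86/1.52×10^-3 + 4.74/0.0179) = 0.04345 rad.

43.5 mrad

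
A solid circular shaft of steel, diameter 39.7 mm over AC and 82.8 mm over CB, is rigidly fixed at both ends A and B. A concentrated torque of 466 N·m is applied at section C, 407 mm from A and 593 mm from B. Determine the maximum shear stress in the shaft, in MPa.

3.88 MPa

Compatibility: T_A·a/J_AC = T_B·b/J_CB with T_A + T_B = T₀.
J_AC = 2.44×10^-7 m⁴, J_CB = 4.61×10^-6 m⁴, so T_A = T₀·(J_AC/a)/((J_AC/a)+(J_CB/b)) = 33.32 N·m, T_B = 432.7 N·m.
τ in each portion: τ_AC = 2.71×10^6 Pa, τ_CB = 3.88×10^6 Pa; maximum is in CB.
τ_max = T_CB·r/J = 432.7·0.0414/4.61×10^-6 = 3.882×10^6 Pa.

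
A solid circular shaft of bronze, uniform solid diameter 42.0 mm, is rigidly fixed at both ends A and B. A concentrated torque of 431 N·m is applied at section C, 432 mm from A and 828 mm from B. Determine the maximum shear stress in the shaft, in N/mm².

With uniform GJ and both ends fixed, compatibility θ_AC = θ_CB gives T_A·a = T_B·b, together with T_A + T_B = T₀.
T_A = T₀·b/(a+b) = 431.0·828/1260 = 283.2 N·m; T_B = 147.8 N·m.
τ in each portion: τ_AC = 1.95×10^7 Pa, τ_CB = 1.02×10^7 Pa; maximum is in AC.
τ_max = T_AC·r/J = 283.2·0.0210/3.05×10^-7 = 1.947×10^7 Pa.

19.5 N/mm²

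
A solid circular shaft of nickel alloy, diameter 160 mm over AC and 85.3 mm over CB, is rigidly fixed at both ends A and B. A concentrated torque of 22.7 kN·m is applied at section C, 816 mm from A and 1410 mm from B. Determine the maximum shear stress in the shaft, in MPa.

27.0 MPa

Compatibility: T_A·a/J_AC = T_B·b/J_CB with T_A + T_B = T₀.
J_AC = 6.43×10^-5 m⁴, J_CB = 5.20×10^-6 m⁴, so T_A = T₀·(J_AC/a)/((J_AC/a)+(J_CB/b)) = 21690 N·m, T_B = 1014 N·m.
τ in each portion: τ_AC = 2.70×10^7 Pa, τ_CB = 8.32×10^6 Pa; maximum is in AC.
τ_max = T_AC·r/J = 21690·0.0800/6.43×10^-5 = 2.696×10^7 Pa.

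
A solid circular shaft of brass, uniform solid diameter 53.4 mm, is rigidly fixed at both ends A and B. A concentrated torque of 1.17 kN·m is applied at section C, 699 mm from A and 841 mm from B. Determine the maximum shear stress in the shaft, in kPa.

21400 kPa

With uniform GJ and both ends fixed, compatibility θ_AC = θ_CB gives T_A·a = T_B·b, together with T_A + T_B = T₀.
T_A = T₀·b/(a+b) = 1170·841/1540 = 638.9 N·m; T_B = 531.1 N·m.
τ in each portion: τ_AC = 2.14×10^7 Pa, τ_CB = 1.78×10^7 Pa; maximum is in AC.
τ_max = T_AC·r/J = 638.9·0.0267/7.98×10^-7 = 2.137×10^7 Pa.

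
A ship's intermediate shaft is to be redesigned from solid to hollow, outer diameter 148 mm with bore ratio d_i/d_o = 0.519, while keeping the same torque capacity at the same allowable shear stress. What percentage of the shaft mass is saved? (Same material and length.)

23.2 %

Equal τ_max and T ⇒ the solid shaft needs d_s³ = d_o³(1−k⁴), so d_s = 148·(1−0.519⁴)^(1/3) = 144.3 mm.
Area ratio A_h/A_s = d_o²(1−k²)/d_s² = (1−k²)/(1−k⁴)^(2/3) = 0.7683.
Mass saving = 1 − 0.7683 = 23.2 %.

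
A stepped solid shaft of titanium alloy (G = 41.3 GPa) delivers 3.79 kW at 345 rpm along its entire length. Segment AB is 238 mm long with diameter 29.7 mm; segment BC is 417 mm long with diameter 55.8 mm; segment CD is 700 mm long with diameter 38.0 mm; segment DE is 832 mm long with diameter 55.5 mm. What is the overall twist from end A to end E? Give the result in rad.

0.0200 rad

ω = 2π·345/60 = 36.13 rad/s, so T = P/ω = 3.79×10³ / 36.13 = 104.9 N·m.
J_AB = π(0.0297)⁴/32 = 7.64×10^-8 m⁴; J_BC = π(0.0558)⁴/32 = 9.52×10^-7 m⁴; J_CD = π(0.0380)⁴/32 = 2.05×10^-7 m⁴; J_DE = π(0.0555)⁴/32 = 9.31×10^-7 m⁴.
θ = (T/G)·Σ L_i/J_i = (104.9/41.3×10⁹)·(0.238/7.64×10^-8 + 0.417/9.52×10^-7 + 0.700/2.05×10^-7 + 0.832/9.31×10^-7) = 0.01998 rad.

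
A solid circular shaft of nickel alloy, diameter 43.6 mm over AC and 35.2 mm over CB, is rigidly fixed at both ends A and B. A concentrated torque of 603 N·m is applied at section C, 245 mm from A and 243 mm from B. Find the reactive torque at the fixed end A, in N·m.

422 N·m

Compatibility: T_A·a/J_AC = T_B·b/J_CB with T_A + T_B = T₀.
J_AC = 3.55×10^-7 m⁴, J_CB = 1.51×10^-7 m⁴, so T_A = T₀·(J_AC/a)/((J_AC/a)+(J_CB/b)) = 422.2 N·m, T_B = 180.8 N·m.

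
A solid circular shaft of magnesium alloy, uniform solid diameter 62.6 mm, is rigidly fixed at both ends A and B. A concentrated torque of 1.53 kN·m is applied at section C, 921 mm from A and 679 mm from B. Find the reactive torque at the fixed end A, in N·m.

649 N·m

With uniform GJ and both ends fixed, compatibility θ_AC = θ_CB gives T_A·a = T_B·b, together with T_A + T_B = T₀.
T_A = T₀·b/(a+b) = 1530·679/1600 = 649.3 N·m; T_B = 880.7 N·m.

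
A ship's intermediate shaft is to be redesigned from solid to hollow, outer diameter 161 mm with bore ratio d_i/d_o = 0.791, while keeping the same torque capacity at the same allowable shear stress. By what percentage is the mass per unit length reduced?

47.9 %

Equal τ_max and T ⇒ the solid shaft needs d_s³ = d_o³(1−k⁴), so d_s = 161·(1−0.791⁴)^(1/3) = 136.4 mm.
Area ratio A_h/A_s = d_o²(1−k²)/d_s² = (1−k²)/(1−k⁴)^(2/3) = 0.5213.
Mass saving = 1 − 0.5213 = 47.9 %.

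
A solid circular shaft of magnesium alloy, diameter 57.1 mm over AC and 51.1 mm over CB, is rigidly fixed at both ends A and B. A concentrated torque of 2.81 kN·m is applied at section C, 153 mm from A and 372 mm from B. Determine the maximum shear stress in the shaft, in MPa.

60.8 MPa

Compatibility: T_A·a/J_AC = T_B·b/J_CB with T_A + T_B = T₀.
J_AC = 1.04×10^-6 m⁴, J_CB = 6.69×10^-7 m⁴, so T_A = T₀·(J_AC/a)/((J_AC/a)+(J_CB/b)) = 2223 N·m, T_B = 586.6 N·m.
τ in each portion: τ_AC = 6.08×10^7 Pa, τ_CB = 2.24×10^7 Pa; maximum is in AC.
τ_max = T_AC·r/J = 2223·0.0285/1.04×10^-6 = 6.083×10^7 Pa.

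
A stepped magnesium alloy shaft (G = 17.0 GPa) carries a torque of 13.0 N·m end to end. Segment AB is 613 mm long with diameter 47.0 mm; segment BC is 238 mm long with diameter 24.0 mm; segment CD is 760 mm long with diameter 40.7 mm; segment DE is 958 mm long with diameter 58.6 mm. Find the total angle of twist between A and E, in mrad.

J_AB = π(0.0470)⁴/32 = 4.79×10^-7 m⁴; J_BC = π(0.0240)⁴/32 = 3.26×10^-8 m⁴; J_CD = π(0.0407)⁴/32 = 2.69×10^-7 m⁴; J_DE = π(0.0586)⁴/32 = 1.16×10^-6 m⁴.
θ = (T/G)·Σ L_i/J_i = (13.00/17.0×10⁹)·(0.613/4.79×10^-7 + 0.238/3.26×10^-8 + 0.760/2.69×10^-7 + 0.958/1.16×10^-6) = 9.356×10^-3 rad.

9.36 mrad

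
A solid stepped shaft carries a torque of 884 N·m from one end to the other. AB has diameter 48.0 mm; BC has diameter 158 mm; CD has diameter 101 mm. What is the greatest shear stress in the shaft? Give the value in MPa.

40.7 MPa

Under the same torque, τ_max = 16T/(πd³) is largest where d is smallest — segment AB (d = 48.0 mm).
τ_max = 16·884.0/(π·(0.0480)³) = 4.071×10^7 Pa.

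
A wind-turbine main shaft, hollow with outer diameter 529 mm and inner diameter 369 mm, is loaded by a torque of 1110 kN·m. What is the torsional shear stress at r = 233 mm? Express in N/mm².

44.1 N/mm²

J = π(d_o⁴ − d_i⁴)/32 = π(0.529⁴ − 0.369⁴)/32 = 5.868×10^-3 m⁴.
Shear stress varies linearly with radius: τ = T·r/J = 1.110e6 × 0.233 / 5.868×10^-3 = 4.407×10^7 Pa.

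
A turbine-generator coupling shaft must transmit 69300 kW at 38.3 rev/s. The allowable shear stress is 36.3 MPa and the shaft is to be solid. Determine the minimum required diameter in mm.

ω = 2π·38.3 = 240.6 rad/s, so T = P/ω = 69300×10³ / 240.6 = 288000 N·m.
For a solid shaft τ_max = 16T/(πd³), so d = (16T/(π τ_allow))^(1/3) = (16·288000/(π·3.63×10^7))^(1/3) = 0.3431 m.

343 mm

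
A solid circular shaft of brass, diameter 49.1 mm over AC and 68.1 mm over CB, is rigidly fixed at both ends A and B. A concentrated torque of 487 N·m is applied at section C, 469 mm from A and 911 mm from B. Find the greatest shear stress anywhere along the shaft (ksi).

1.05 ksi

Compatibility: T_A·a/J_AC = T_B·b/J_CB with T_A + T_B = T₀.
J_AC = 5.71×10^-7 m⁴, J_CB = 2.11×10^-6 m⁴, so T_A = T₀·(J_AC/a)/((J_AC/a)+(J_CB/b)) = 167.6 N·m, T_B = 319.4 N·m.
τ in each portion: τ_AC = 7.21×10^6 Pa, τ_CB = 5.15×10^6 Pa; maximum is in AC.
τ_max = T_AC·r/J = 167.6·0.0246/5.71×10^-7 = 7.213×10^6 Pa.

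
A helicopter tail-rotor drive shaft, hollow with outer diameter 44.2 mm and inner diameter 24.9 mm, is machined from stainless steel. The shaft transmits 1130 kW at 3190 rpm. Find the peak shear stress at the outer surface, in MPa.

222 MPa

ω = 2π·3190/60 = 334.1 rad/s, so T = P/ω = 1130×10³ / 334.1 = 3383 N·m.
J = π(d_o⁴ − d_i⁴)/32 = π(0.0442⁴ − 0.0249⁴)/32 = 3.370×10^-7 m⁴.
τ_max = T·r/J = 3383 × 0.0221 / 3.370×10^-7 = 2.219×10^8 Pa.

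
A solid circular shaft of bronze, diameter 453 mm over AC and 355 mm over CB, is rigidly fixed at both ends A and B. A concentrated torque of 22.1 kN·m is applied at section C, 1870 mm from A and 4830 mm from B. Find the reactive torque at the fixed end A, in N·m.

Compatibility: T_A·a/J_AC = T_B·b/J_CB with T_A + T_B = T₀.
J_AC = 4.13×10^-3 m⁴, J_CB = 1.56×10^-3 m⁴, so T_A = T₀·(J_AC/a)/((J_AC/a)+(J_CB/b)) = 19280 N·m, T_B = 2816 N·m.

19300 N·m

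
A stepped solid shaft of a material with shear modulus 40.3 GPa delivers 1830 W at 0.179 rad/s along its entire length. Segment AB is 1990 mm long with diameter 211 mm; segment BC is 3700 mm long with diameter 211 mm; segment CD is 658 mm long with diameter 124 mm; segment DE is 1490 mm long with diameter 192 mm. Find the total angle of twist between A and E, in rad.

ω = 0.179 rad/s, so T = P/ω = 1830 / 0.1790 = 10220 N·m.
J_AB = π(0.211)⁴/32 = 1.95×10^-4 m⁴; J_BC = π(0.211)⁴/32 = 1.95×10^-4 m⁴; J_CD = π(0.124)⁴/32 = 2.32×10^-5 m⁴; J_DE = π(0.192)⁴/32 = 1.33×10^-4 m⁴.
θ = (T/G)·Σ L_i/J_i = (10220/40.3×10⁹)·(1.99/1.95×10^-4 + 3.70/1.95×10^-4 + 0.658/2.32×10^-5 + 1.49/1.33×10^-4) = 0.01744 rad.

0.0174 rad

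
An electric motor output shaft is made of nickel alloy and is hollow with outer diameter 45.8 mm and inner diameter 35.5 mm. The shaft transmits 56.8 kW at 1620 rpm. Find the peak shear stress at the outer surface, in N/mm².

ω = 2π·1620/60 = 169.6 rad/s, so T = P/ω = 56.8×10³ / 169.6 = 334.8 N·m.
J = π(d_o⁴ − d_i⁴)/32 = π(0.0458⁴ − 0.0355⁴)/32 = 2.761×10^-7 m⁴.
τ_max = T·r/J = 334.8 × 0.0229 / 2.761×10^-7 = 2.777×10^7 Pa.

27.8 N/mm²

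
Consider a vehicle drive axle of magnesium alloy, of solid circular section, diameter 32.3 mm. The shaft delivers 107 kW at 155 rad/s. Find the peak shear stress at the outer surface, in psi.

ω = 155 rad/s, so T = P/ω = 107×10³ / 155.0 = 690.3 N·m.
J = πd⁴/32 = π(0.0323)⁴/32 = 1.069×10^-7 m⁴.
τ_max = T·r/J = 690.3 × 0.0161 / 1.069×10^-7 = 1.043×10^8 Pa.

15100 psi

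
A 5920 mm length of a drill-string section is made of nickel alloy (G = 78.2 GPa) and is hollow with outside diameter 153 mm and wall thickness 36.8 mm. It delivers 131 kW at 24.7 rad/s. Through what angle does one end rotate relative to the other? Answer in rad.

ω = 24.7 rad/s, so T = P/ω = 131×10³ / 24.70 = 5304 N·m.
J = π(d_o⁴ − d_i⁴)/32 = π(0.153⁴ − 0.0794⁴)/32 = 4.990×10^-5 m⁴.
θ = T·L/(G·J) = 5304 × 5.92 / (78.2×10⁹ × 4.990×10^-5) = 8.047×10^-3 rad.

0.00805 rad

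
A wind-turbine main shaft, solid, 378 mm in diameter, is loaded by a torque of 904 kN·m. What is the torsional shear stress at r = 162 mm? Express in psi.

10600 psi

J = πd⁴/32 = π(0.378)⁴/32 = 2.004×10^-3 m⁴.
Shear stress varies linearly with radius: τ = T·r/J = 904000 × 0.162 / 2.004×10^-3 = 7.307×10^7 Pa.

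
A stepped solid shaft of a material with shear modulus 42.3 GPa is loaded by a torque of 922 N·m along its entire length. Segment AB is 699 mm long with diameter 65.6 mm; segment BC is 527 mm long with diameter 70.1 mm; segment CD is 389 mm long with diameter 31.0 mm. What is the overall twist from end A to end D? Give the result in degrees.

6.12°

J_AB = π(0.0656)⁴/32 = 1.82×10^-6 m⁴; J_BC = π(0.0701)⁴/32 = 2.37×10^-6 m⁴; J_CD = π(0.0310)⁴/32 = 9.07×10^-8 m⁴.
θ = (T/G)·Σ L_i/J_i = (922.0/42.3×10⁹)·(0.699/1.82×10^-6 + 0.527/2.37×10^-6 + 0.389/9.07×10^-8) = 0.1067 rad.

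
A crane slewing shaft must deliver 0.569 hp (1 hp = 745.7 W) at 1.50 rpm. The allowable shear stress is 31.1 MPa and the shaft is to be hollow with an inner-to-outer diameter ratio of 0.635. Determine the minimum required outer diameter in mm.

80.8 mm

ω = 2π·1.50/60 = 0.1571 rad/s, so T = P/ω = 0.569×745.7 / 0.1571 = 2701 N·m.
For a hollow shaft with d_i/d_o = 0.635: τ_max = 16T/(π d_o³ (1−k⁴)), so d_o = [16T/(π τ_allow (1−k⁴))]^(1/3) = [16·2701/(π·3.11×10^7·0.8374)]^(1/3) = 0.08084 m.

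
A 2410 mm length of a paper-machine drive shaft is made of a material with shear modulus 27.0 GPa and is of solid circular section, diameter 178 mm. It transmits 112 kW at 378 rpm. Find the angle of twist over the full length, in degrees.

0.147°

ω = 2π·378/60 = 39.58 rad/s, so T = P/ω = 112×10³ / 39.58 = 2829 N·m.
J = πd⁴/32 = π(0.178)⁴/32 = 9.856×10^-5 m⁴.
θ = T·L/(G·J) = 2829 × 2.41 / (27.0×10⁹ × 9.856×10^-5) = 2.563×10^-3 rad.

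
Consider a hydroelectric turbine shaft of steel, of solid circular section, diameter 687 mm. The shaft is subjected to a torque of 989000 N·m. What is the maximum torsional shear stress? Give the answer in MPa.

15.5 MPa

J = πd⁴/32 = π(0.687)⁴/32 = 0.02187 m⁴.
τ_max = T·r/J = 989000 × 0.344 / 0.02187 = 1.553×10^7 Pa.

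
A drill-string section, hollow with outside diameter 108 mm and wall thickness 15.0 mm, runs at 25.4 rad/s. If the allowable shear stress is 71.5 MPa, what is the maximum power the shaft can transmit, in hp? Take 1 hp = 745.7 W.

438 hp

J = π(d_o⁴ − d_i⁴)/32 = π(0.108⁴ − 0.0780⁴)/32 = 9.723×10^-6 m⁴.
T_max = τ_allow·J/r = 7.15×10^7 × 9.723×10^-6 / 0.0540 = 12870 N·m.
ω = 25.4 rad/s, so P_max = T_max·ω = 3.270×10^5 W.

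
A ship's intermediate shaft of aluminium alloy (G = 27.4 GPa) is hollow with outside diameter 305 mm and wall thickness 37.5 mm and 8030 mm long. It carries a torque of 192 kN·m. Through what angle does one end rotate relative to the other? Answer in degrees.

5.61°

J = π(d_o⁴ − d_i⁴)/32 = π(0.305⁴ − 0.230⁴)/32 = 5.748×10^-4 m⁴.
θ = T·L/(G·J) = 192000 × 8.03 / (27.4×10⁹ × 5.748×10^-4) = 0.09789 rad.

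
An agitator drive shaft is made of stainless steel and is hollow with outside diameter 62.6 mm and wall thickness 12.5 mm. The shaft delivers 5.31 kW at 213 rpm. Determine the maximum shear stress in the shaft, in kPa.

5680 kPa

ω = 2π·213/60 = 22.31 rad/s, so T = P/ω = 5.31×10³ / 22.31 = 238.1 N·m.
J = π(d_o⁴ − d_i⁴)/32 = π(0.0626⁴ − 0.0376⁴)/32 = 1.311×10^-6 m⁴.
τ_max = T·r/J = 238.1 × 0.0313 / 1.311×10^-6 = 5.682×10^6 Pa.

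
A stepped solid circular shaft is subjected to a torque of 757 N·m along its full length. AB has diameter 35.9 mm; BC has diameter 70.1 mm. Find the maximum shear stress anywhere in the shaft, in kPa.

83300 kPa

Under the same torque, τ_max = 16T/(πd³) is largest where d is smallest — segment AB (d = 35.9 mm).
τ_max = 16·757.0/(π·(0.0359)³) = 8.333×10^7 Pa.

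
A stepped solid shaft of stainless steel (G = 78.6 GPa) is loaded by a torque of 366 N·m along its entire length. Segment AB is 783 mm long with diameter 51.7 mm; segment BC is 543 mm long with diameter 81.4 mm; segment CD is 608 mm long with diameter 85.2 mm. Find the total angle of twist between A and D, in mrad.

6.33 mrad

J_AB = π(0.0517)⁴/32 = 7.01×10^-7 m⁴; J_BC = π(0.0814)⁴/32 = 4.31×10^-6 m⁴; J_CD = π(0.0852)⁴/32 = 5.17×10^-6 m⁴.
θ = (T/G)·Σ L_i/J_i = (366.0/78.6×10⁹)·(0.783/7.01×10^-7 + 0.543/4.31×10^-6 + 0.608/5.17×10^-6) = 6.332×10^-3 rad.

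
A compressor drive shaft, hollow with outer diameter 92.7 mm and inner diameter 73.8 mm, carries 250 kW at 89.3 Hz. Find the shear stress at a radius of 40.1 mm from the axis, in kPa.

4120 kPa

ω = 2π·89.3 = 561.1 rad/s, so T = P/ω = 250×10³ / 561.1 = 445.6 N·m.
J = π(d_o⁴ − d_i⁴)/32 = π(0.0927⁴ − 0.0738⁴)/32 = 4.337×10^-6 m⁴.
Shear stress varies linearly with radius: τ = T·r/J = 445.6 × 0.0401 / 4.337×10^-6 = 4.119×10^6 Pa.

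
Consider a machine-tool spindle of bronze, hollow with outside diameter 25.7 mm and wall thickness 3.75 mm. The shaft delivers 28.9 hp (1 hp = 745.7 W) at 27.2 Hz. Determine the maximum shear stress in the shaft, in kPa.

50500 kPa

ω = 2π·27.2 = 170.9 rad/s, so T = P/ω = 28.9×745.7 / 170.9 = 126.1 N·m.
J = π(d_o⁴ − d_i⁴)/32 = π(0.0257⁴ − 0.0182⁴)/32 = 3.206×10^-8 m⁴.
τ_max = T·r/J = 126.1 × 0.0129 / 3.206×10^-8 = 5.055×10^7 Pa.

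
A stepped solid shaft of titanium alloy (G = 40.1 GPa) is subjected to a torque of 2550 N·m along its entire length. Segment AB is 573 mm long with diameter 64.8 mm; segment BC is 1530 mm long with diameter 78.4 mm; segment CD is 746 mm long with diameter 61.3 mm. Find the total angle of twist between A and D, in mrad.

81.5 mrad

J_AB = π(0.0648)⁴/32 = 1.73×10^-6 m⁴; J_BC = π(0.0784)⁴/32 = 3.71×10^-6 m⁴; J_CD = π(0.0613)⁴/32 = 1.39×10^-6 m⁴.
θ = (T/G)·Σ L_i/J_i = (2550/40.1×10⁹)·(0.573/1.73×10^-6 + 1.53/3.71×10^-6 + 0.746/1.39×10^-6) = 0.08150 rad.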